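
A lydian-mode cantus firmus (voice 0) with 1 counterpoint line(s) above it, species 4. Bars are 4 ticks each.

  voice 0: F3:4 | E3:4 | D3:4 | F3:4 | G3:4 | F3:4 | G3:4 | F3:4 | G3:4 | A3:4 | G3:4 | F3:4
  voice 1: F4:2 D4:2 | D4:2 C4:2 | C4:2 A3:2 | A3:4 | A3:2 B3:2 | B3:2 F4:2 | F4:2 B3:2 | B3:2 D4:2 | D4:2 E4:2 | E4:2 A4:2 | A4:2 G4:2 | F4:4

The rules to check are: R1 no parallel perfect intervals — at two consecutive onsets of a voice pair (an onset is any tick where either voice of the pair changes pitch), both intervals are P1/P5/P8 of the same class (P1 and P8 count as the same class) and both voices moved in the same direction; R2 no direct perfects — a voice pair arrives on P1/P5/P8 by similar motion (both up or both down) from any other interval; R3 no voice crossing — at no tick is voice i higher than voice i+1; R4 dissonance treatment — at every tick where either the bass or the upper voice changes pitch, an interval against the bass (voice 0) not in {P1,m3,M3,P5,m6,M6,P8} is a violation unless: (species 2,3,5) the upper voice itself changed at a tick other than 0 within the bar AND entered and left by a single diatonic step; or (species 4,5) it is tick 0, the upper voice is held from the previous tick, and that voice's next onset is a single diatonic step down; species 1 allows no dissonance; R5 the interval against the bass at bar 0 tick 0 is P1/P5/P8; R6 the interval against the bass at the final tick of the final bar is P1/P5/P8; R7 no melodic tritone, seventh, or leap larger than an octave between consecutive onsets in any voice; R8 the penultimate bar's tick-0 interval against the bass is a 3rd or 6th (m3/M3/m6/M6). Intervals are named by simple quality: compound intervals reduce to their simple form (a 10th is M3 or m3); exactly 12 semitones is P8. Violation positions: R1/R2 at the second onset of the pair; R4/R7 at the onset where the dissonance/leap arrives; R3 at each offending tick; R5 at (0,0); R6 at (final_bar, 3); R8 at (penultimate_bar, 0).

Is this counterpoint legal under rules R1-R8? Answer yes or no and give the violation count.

bar 0: v0=F3 v1=F4 (P8)
bar 1: v0=E3 v1=D4 (m7)
bar 2: v0=D3 v1=C4 (m7)
bar 3: v0=F3 v1=A3 (M3)
bar 4: v0=G3 v1=A3 (M2)
bar 5: v0=F3 v1=B3 (TT)
bar 6: v0=G3 v1=F4 (m7)
bar 7: v0=F3 v1=B3 (TT)
bar 8: v0=G3 v1=D4 (P5)
bar 9: v0=A3 v1=E4 (P5)
bar 10: v0=G3 v1=A4 (M2)
bar 11: v0=F3 v1=F4 (P8)
  R4 @ bar2.0: D3/C4 m7 untreated
  R4 @ bar4.0: G3/A3 M2 untreated
  R4 @ bar5.0: F3/B3 TT untreated
  R7 @ bar5.2: B3->F4 leap 6st
  R4 @ bar6.0: G3/F4 m7 untreated
  R7 @ bar6.2: F4->B3 leap 6st
  R4 @ bar7.0: F3/B3 TT untreated
  R8 @ bar10.0: penult M2 not 3rd/6th
  R1 @ bar11.0: G3/G4 P8 -> F3/F4 P8 similar

No (9 violations)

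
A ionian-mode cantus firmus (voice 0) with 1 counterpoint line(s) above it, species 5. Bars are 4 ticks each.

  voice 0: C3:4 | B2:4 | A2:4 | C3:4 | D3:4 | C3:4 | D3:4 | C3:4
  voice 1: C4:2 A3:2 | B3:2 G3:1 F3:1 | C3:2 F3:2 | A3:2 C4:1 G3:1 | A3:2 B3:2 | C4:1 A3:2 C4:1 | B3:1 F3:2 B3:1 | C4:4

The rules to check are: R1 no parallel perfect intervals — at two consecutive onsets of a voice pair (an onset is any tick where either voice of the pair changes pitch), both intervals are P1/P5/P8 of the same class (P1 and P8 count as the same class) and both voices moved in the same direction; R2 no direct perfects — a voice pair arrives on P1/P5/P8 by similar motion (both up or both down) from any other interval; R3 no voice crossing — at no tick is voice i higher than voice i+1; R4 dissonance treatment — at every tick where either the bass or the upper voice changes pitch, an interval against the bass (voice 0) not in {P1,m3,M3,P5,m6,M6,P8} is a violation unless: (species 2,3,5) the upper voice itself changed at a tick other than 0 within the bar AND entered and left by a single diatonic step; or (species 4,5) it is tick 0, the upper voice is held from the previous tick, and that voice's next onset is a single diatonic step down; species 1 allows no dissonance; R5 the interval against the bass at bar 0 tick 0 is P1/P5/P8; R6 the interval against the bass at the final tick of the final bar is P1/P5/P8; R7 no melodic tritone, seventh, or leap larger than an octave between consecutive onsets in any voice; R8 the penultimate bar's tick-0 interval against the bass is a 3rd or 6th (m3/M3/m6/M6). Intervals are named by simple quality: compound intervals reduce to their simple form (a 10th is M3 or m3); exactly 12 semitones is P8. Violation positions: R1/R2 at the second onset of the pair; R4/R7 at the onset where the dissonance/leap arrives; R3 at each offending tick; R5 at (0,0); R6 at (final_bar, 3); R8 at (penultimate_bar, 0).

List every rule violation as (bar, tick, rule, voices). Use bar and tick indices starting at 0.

bar 0: v0=C3 v1=C4 downbeat P8
bar 1: v0=B2 v1=B3 downbeat P8
bar 2: v0=A2 v1=C3 downbeat m3
bar 3: v0=C3 v1=A3 downbeat M6
bar 4: v0=D3 v1=A3 downbeat P5
bar 5: v0=C3 v1=C4 downbeat P8
bar 6: v0=D3 v1=B3 downbeat M6
bar 7: v0=C3 v1=C4 downbeat P8
  -> R4 @ bar 1 tick 3 v(0, 1): B2/F3 TT untreated
  -> R1 @ bar 4 tick 0 v(0, 1): C3/G3 P5 -> D3/A3 P5 similar
  -> R7 @ bar 6 tick 1 v(1,): B3->F3 leap 6st
  -> R7 @ bar 6 tick 3 v(1,): F3->B3 leap 6st

(1, 3, R4, (0, 1))
(4, 0, R1, (0, 1))
(6, 1, R7, (1,))
(6, 3, R7, (1,))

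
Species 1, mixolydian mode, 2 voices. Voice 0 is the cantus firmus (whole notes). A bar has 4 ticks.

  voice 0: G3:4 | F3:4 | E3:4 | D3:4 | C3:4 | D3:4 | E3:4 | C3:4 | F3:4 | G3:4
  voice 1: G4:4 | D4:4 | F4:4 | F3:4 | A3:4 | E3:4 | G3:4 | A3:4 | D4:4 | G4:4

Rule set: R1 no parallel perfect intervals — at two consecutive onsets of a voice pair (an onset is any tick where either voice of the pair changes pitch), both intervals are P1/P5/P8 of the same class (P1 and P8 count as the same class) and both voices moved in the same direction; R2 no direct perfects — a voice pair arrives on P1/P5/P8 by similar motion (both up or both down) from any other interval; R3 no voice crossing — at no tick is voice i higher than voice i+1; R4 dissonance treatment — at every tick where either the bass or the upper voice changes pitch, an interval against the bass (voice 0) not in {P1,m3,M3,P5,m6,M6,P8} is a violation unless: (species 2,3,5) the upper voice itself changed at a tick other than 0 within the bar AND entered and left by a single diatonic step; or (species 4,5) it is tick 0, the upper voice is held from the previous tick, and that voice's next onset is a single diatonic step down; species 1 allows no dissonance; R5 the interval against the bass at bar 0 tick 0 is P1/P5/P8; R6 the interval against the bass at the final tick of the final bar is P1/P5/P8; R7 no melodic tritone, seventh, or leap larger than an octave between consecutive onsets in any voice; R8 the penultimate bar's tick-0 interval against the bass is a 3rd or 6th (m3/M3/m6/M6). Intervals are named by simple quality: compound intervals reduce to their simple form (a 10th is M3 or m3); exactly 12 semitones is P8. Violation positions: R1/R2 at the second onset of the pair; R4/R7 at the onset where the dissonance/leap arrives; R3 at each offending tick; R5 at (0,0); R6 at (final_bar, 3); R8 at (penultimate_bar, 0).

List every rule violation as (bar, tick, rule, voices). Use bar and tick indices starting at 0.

(2, 0, R4, (0, 1))
(5, 0, R4, (0, 1))
(9, 0, R2, (0, 1))

bar 0: v0=G3 v1=G4 downbeat P8
bar 1: v0=F3 v1=D4 downbeat M6
bar 2: v0=E3 v1=F4 downbeat m2
bar 3: v0=D3 v1=F3 downbeat m3
bar 4: v0=C3 v1=A3 downbeat M6
bar 5: v0=D3 v1=E3 downbeat M2
bar 6: v0=E3 v1=G3 downbeat m3
bar 7: v0=C3 v1=A3 downbeat M6
bar 8: v0=F3 v1=D4 downbeat M6
bar 9: v0=G3 v1=G4 downbeat P8
  -> R4 @ bar 2 tick 0 v(0, 1): E3/F4 m2 untreated
  -> R4 @ bar 5 tick 0 v(0, 1): D3/E3 M2 untreated
  -> R2 @ bar 9 tick 0 v(0, 1): F3/D4 M6 -> G3/G4 P8 similar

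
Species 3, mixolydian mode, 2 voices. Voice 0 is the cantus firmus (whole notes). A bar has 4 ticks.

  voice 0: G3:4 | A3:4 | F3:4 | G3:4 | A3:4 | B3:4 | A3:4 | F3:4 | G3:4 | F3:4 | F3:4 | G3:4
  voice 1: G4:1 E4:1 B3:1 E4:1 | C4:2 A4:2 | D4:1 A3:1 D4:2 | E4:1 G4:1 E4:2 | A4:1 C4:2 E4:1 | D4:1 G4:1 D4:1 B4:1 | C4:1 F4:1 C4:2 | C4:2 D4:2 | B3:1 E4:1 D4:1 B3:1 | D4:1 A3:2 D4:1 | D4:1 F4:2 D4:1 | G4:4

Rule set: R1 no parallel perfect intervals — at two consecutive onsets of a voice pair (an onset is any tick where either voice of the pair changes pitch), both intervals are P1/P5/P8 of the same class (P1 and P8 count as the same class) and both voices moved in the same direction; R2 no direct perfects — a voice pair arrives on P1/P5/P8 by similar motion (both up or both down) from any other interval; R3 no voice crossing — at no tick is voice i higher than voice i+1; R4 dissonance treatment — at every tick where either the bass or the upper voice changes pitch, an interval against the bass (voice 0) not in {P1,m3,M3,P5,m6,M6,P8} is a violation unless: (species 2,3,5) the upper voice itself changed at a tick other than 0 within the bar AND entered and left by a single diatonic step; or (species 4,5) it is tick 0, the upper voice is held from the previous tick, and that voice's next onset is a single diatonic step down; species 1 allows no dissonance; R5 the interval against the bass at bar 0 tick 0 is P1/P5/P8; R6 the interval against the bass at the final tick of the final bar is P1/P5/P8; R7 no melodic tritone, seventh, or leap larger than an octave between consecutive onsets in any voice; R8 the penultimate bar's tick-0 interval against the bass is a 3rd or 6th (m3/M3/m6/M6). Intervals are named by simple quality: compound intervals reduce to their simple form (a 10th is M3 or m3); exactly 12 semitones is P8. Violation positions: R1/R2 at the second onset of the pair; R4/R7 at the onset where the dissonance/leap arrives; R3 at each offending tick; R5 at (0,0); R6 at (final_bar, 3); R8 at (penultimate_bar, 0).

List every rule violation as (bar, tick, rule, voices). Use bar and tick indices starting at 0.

(4, 0, R2, (0, 1))
(6, 0, R7, (1,))
(11, 0, R2, (0, 1))

bar 0: v0=G3 v1=G4 downbeat P8
bar 1: v0=A3 v1=C4 downbeat m3
bar 2: v0=F3 v1=D4 downbeat M6
bar 3: v0=G3 v1=E4 downbeat M6
bar 4: v0=A3 v1=A4 downbeat P8
bar 5: v0=B3 v1=D4 downbeat m3
bar 6: v0=A3 v1=C4 downbeat m3
bar 7: v0=F3 v1=C4 downbeat P5
bar 8: v0=G3 v1=B3 downbeat M3
bar 9: v0=F3 v1=D4 downbeat M6
bar 10: v0=F3 v1=D4 downbeat M6
bar 11: v0=G3 v1=G4 downbeat P8
  -> R2 @ bar 4 tick 0 v(0, 1): G3/E4 M6 -> A3/A4 P8 similar
  -> R7 @ bar 6 tick 0 v(1,): B4->C4 leap 11st
  -> R2 @ bar 11 tick 0 v(0, 1): F3/D4 M6 -> G3/G4 P8 similar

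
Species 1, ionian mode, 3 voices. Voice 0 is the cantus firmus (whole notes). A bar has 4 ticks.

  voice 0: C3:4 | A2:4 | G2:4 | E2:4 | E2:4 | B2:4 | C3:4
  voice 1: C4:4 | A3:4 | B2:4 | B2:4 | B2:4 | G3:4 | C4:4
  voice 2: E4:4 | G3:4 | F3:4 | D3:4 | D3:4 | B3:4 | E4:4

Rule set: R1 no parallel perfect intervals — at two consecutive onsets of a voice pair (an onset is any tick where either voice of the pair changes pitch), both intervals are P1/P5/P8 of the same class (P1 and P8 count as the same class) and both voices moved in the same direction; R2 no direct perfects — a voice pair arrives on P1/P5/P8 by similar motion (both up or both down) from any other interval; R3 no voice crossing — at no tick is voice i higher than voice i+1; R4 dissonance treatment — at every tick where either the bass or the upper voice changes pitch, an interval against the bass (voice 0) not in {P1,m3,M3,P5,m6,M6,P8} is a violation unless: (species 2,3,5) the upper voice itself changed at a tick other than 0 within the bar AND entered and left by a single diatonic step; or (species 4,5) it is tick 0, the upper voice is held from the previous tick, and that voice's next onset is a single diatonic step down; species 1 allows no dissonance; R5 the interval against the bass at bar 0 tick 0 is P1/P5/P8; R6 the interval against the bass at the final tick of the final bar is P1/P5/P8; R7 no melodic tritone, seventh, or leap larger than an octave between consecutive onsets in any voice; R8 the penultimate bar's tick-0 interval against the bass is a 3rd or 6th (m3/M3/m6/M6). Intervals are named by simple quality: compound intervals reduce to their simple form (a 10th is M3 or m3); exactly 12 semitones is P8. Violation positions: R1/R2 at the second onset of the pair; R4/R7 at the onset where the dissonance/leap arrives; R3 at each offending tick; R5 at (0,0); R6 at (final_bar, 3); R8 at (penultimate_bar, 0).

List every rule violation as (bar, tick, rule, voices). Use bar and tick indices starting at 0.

bar 0: v0=C3 v1=C4 v2=E4 downbeat M3
bar 1: v0=A2 v1=A3 v2=G3 downbeat m7
bar 2: v0=G2 v1=B2 v2=F3 downbeat m7
bar 3: v0=E2 v1=B2 v2=D3 downbeat m7
bar 4: v0=E2 v1=B2 v2=D3 downbeat m7
bar 5: v0=B2 v1=G3 v2=B3 downbeat P8
bar 6: v0=C3 v1=C4 v2=E4 downbeat M3
  -> R5 @ bar 0 tick 0 v(0, 2): opens on M3
  -> R1 @ bar 1 tick 0 v(0, 1): C3/C4 P8 -> A2/A3 P8 similar
  -> R3 @ bar 1 tick 0 v(1, 2): A3 above G3
  -> R4 @ bar 1 tick 0 v(0, 2): A2/G3 m7 untreated
  -> R3 @ bar 1 tick 1 v(1, 2): A3 above G3
  -> R3 @ bar 1 tick 2 v(1, 2): A3 above G3
  -> R3 @ bar 1 tick 3 v(1, 2): A3 above G3
  -> R4 @ bar 2 tick 0 v(0, 2): G2/F3 m7 untreated
  -> R7 @ bar 2 tick 0 v(1,): A3->B2 leap 10st
  -> R4 @ bar 3 tick 0 v(0, 2): E2/D3 m7 untreated
  -> R2 @ bar 5 tick 0 v(0, 2): E2/D3 m7 -> B2/B3 P8 similar
  -> R8 @ bar 5 tick 0 v(0, 2): penult P8 not 3rd/6th
  -> R2 @ bar 6 tick 0 v(0, 1): B2/G3 m6 -> C3/C4 P8 similar
  -> R6 @ bar 6 tick 3 v(0, 2): closes on M3

(0, 0, R5, (0, 2))
(1, 0, R1, (0, 1))
(1, 0, R3, (1, 2))
(1, 0, R4, (0, 2))
(1, 1, R3, (1, 2))
(1, 2, R3, (1, 2))
(1, 3, R3, (1, 2))
(2, 0, R4, (0, 2))
(2, 0, R7, (1,))
(3, 0, R4, (0, 2))
(5, 0, R2, (0, 2))
(5, 0, R8, (0, 2))
(6, 0, R2, (0, 1))
(6, 3, R6, (0, 2))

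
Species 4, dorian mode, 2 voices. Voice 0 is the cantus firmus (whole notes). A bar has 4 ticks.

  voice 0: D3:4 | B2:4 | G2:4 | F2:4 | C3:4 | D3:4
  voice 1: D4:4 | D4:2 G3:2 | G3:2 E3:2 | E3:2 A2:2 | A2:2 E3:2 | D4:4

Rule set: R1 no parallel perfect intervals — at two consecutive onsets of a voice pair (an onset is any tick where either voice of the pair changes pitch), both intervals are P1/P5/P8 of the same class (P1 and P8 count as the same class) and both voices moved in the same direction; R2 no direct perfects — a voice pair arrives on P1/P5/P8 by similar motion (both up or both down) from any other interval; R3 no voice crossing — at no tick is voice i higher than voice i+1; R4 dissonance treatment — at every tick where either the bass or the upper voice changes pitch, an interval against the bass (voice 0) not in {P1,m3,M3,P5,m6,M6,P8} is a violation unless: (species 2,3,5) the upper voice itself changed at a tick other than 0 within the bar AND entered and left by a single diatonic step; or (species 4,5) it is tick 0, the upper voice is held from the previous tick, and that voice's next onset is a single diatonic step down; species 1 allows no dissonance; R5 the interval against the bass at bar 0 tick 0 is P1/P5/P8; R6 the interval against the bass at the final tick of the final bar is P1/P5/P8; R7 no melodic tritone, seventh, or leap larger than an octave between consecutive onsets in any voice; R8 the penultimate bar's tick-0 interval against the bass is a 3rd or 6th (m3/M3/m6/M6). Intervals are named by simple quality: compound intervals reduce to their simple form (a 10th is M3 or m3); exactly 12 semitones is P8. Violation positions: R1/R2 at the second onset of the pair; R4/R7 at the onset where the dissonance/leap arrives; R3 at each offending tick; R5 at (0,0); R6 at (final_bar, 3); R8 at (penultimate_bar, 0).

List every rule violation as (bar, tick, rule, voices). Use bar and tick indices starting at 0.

(3, 0, R4, (0, 1))
(4, 0, R3, (0, 1))
(4, 1, R3, (0, 1))
(5, 0, R2, (0, 1))
(5, 0, R7, (1,))

bar 0: v0=D3 v1=D4 downbeat P8
bar 1: v0=B2 v1=D4 downbeat m3
bar 2: v0=G2 v1=G3 downbeat P8
bar 3: v0=F2 v1=E3 downbeat M7
bar 4: v0=C3 v1=A2 downbeat m3
bar 5: v0=D3 v1=D4 downbeat P8
  -> R4 @ bar 3 tick 0 v(0, 1): F2/E3 M7 untreated
  -> R3 @ bar 4 tick 0 v(0, 1): C3 above A2
  -> R3 @ bar 4 tick 1 v(0, 1): C3 above A2
  -> R2 @ bar 5 tick 0 v(0, 1): C3/E3 M3 -> D3/D4 P8 similar
  -> R7 @ bar 5 tick 0 v(1,): E3->D4 leap 10st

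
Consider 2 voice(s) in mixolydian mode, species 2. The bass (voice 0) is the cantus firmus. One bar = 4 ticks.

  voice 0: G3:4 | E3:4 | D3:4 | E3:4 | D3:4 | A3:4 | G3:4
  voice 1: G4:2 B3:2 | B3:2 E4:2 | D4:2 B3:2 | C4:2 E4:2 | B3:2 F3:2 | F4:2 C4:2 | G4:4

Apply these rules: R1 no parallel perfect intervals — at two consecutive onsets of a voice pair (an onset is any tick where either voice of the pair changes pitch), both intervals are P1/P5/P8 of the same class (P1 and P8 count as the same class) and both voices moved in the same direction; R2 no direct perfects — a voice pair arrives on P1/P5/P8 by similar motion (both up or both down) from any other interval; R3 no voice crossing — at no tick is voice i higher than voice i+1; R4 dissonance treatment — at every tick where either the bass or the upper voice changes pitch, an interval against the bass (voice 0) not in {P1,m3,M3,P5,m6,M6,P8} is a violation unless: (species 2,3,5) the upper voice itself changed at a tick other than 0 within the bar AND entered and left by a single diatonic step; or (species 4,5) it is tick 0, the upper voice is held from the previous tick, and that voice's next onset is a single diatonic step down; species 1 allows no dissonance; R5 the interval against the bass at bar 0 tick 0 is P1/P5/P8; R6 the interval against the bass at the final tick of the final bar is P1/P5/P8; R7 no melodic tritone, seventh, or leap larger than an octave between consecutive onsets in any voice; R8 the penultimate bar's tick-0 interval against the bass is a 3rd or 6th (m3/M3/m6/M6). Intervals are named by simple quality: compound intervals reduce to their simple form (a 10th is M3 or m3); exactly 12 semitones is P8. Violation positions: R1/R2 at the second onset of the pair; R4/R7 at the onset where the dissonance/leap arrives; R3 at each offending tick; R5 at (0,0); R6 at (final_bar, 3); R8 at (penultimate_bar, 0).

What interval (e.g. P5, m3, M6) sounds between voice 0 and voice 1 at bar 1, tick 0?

voice 0=E3 voice 1=B3 -> P5

P5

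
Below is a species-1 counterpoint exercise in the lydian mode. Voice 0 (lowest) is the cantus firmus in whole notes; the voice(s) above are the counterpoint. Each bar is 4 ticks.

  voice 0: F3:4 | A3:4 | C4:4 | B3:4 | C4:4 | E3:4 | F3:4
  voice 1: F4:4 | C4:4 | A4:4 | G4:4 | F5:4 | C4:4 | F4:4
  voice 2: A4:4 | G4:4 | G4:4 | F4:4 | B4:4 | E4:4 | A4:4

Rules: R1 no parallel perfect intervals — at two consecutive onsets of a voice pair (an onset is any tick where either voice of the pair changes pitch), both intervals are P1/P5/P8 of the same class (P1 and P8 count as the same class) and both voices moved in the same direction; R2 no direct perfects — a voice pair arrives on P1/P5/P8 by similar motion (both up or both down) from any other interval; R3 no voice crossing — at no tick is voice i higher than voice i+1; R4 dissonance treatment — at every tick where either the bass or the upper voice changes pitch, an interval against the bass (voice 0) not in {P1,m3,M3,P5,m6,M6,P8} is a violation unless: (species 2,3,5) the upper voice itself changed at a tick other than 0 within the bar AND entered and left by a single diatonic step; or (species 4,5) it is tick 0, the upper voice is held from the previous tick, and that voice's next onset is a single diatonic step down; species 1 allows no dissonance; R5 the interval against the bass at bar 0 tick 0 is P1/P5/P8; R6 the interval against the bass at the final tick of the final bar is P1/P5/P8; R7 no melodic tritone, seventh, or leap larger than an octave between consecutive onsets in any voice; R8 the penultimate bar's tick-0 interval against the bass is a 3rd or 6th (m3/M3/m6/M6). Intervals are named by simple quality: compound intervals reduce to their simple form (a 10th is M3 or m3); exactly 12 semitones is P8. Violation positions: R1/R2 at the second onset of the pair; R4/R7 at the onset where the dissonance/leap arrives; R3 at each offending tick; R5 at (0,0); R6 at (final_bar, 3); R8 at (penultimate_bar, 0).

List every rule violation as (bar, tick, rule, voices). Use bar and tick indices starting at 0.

bar 0: v0=F3 v1=F4 v2=A4 downbeat M3
bar 1: v0=A3 v1=C4 v2=G4 downbeat m7
bar 2: v0=C4 v1=A4 v2=G4 downbeat P5
bar 3: v0=B3 v1=G4 v2=F4 downbeat TT
bar 4: v0=C4 v1=F5 v2=B4 downbeat M7
bar 5: v0=E3 v1=C4 v2=E4 downbeat P8
bar 6: v0=F3 v1=F4 v2=A4 downbeat M3
  -> R5 @ bar 0 tick 0 v(0, 2): opens on M3
  -> R2 @ bar 1 tick 0 v(1, 2): F4/A4 M3 -> C4/G4 P5 similar
  -> R4 @ bar 1 tick 0 v(0, 2): A3/G4 m7 untreated
  -> R3 @ bar 2 tick 0 v(1, 2): A4 above G4
  -> R3 @ bar 2 tick 1 v(1, 2): A4 above G4
  -> R3 @ bar 2 tick 2 v(1, 2): A4 above G4
  -> R3 @ bar 2 tick 3 v(1, 2): A4 above G4
  -> R3 @ bar 3 tick 0 v(1, 2): G4 above F4
  -> R4 @ bar 3 tick 0 v(0, 2): B3/F4 TT untreated
  -> R3 @ bar 3 tick 1 v(1, 2): G4 above F4
  -> R3 @ bar 3 tick 2 v(1, 2): G4 above F4
  -> R3 @ bar 3 tick 3 v(1, 2): G4 above F4
  -> R3 @ bar 4 tick 0 v(1, 2): F5 above B4
  -> R4 @ bar 4 tick 0 v(0, 1): C4/F5 P4 untreated
  -> R4 @ bar 4 tick 0 v(0, 2): C4/B4 M7 untreated
  -> R7 @ bar 4 tick 0 v(1,): G4->F5 leap 10st
  -> R7 @ bar 4 tick 0 v(2,): F4->B4 leap 6st
  -> R3 @ bar 4 tick 1 v(1, 2): F5 above B4
  -> R3 @ bar 4 tick 2 v(1, 2): F5 above B4
  -> R3 @ bar 4 tick 3 v(1, 2): F5 above B4
  -> R2 @ bar 5 tick 0 v(0, 2): C4/B4 M7 -> E3/E4 P8 similar
  -> R7 @ bar 5 tick 0 v(1,): F5->C4 leap 17st
  -> R8 @ bar 5 tick 0 v(0, 2): penult P8 not 3rd/6th
  -> R2 @ bar 6 tick 0 v(0, 1): E3/C4 m6 -> F3/F4 P8 similar
  -> R6 @ bar 6 tick 3 v(0, 2): closes on M3

(0, 0, R5, (0, 2))
(1, 0, R2, (1, 2))
(1, 0, R4, (0, 2))
(2, 0, R3, (1, 2))
(2, 1, R3, (1, 2))
(2, 2, R3, (1, 2))
(2, 3, R3, (1, 2))
(3, 0, R3, (1, 2))
(3, 0, R4, (0, 2))
(3, 1, R3, (1, 2))
(3, 2, R3, (1, 2))
(3, 3, R3, (1, 2))
(4, 0, R3, (1, 2))
(4, 0, R4, (0, 1))
(4, 0, R4, (0, 2))
(4, 0, R7, (1,))
(4, 0, R7, (2,))
(4, 1, R3, (1, 2))
(4, 2, R3, (1, 2))
(4, 3, R3, (1, 2))
(5, 0, R2, (0, 2))
(5, 0, R7, (1,))
(5, 0, R8, (0, 2))
(6, 0, R2, (0, 1))
(6, 3, R6, (0, 2))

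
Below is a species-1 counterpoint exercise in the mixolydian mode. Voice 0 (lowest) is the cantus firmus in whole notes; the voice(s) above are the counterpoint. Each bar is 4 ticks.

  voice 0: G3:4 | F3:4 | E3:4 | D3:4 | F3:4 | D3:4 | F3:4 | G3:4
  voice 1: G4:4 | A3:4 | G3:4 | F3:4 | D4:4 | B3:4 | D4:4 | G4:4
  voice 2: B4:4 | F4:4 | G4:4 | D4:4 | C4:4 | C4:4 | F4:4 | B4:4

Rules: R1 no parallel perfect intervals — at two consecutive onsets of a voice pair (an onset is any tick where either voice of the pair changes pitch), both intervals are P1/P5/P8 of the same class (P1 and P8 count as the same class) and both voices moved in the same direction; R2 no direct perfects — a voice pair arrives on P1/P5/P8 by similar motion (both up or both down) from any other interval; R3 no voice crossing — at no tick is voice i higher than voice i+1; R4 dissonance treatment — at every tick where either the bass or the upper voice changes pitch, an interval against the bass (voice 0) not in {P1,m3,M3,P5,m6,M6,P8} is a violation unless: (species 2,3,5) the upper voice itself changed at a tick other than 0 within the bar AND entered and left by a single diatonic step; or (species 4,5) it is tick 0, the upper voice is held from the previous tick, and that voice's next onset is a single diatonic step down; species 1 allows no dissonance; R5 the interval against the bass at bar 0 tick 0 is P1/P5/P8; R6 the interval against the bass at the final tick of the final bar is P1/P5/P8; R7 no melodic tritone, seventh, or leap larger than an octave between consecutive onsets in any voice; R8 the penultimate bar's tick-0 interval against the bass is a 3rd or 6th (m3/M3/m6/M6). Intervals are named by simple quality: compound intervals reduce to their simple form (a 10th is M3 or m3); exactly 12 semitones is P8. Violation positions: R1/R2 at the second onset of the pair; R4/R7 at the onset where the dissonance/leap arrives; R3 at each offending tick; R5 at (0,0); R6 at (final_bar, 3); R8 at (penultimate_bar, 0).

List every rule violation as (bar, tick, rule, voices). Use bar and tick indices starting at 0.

bar 0: v0=G3 v1=G4 v2=B4 downbeat M3
bar 1: v0=F3 v1=A3 v2=F4 downbeat P8
bar 2: v0=E3 v1=G3 v2=G4 downbeat m3
bar 3: v0=D3 v1=F3 v2=D4 downbeat P8
bar 4: v0=F3 v1=D4 v2=C4 downbeat P5
bar 5: v0=D3 v1=B3 v2=C4 downbeat m7
bar 6: v0=F3 v1=D4 v2=F4 downbeat P8
bar 7: v0=G3 v1=G4 v2=B4 downbeat M3
  -> R5 @ bar 0 tick 0 v(0, 2): opens on M3
  -> R2 @ bar 1 tick 0 v(0, 2): G3/B4 M3 -> F3/F4 P8 similar
  -> R7 @ bar 1 tick 0 v(1,): G4->A3 leap 10st
  -> R7 @ bar 1 tick 0 v(2,): B4->F4 leap 6st
  -> R2 @ bar 3 tick 0 v(0, 2): E3/G4 m3 -> D3/D4 P8 similar
  -> R3 @ bar 4 tick 0 v(1, 2): D4 above C4
  -> R3 @ bar 4 tick 1 v(1, 2): D4 above C4
  -> R3 @ bar 4 tick 2 v(1, 2): D4 above C4
  -> R3 @ bar 4 tick 3 v(1, 2): D4 above C4
  -> R4 @ bar 5 tick 0 v(0, 2): D3/C4 m7 untreated
  -> R2 @ bar 6 tick 0 v(0, 2): D3/C4 m7 -> F3/F4 P8 similar
  -> R8 @ bar 6 tick 0 v(0, 2): penult P8 not 3rd/6th
  -> R2 @ bar 7 tick 0 v(0, 1): F3/D4 M6 -> G3/G4 P8 similar
  -> R7 @ bar 7 tick 0 v(2,): F4->B4 leap 6st
  -> R6 @ bar 7 tick 3 v(0, 2): closes on M3

(0, 0, R5, (0, 2))
(1, 0, R2, (0, 2))
(1, 0, R7, (1,))
(1, 0, R7, (2,))
(3, 0, R2, (0, 2))
(4, 0, R3, (1, 2))
(4, 1, R3, (1, 2))
(4, 2, R3, (1, 2))
(4, 3, R3, (1, 2))
(5, 0, R4, (0, 2))
(6, 0, R2, (0, 2))
(6, 0, R8, (0, 2))
(7, 0, R2, (0, 1))
(7, 0, R7, (2,))
(7, 3, R6, (0, 2))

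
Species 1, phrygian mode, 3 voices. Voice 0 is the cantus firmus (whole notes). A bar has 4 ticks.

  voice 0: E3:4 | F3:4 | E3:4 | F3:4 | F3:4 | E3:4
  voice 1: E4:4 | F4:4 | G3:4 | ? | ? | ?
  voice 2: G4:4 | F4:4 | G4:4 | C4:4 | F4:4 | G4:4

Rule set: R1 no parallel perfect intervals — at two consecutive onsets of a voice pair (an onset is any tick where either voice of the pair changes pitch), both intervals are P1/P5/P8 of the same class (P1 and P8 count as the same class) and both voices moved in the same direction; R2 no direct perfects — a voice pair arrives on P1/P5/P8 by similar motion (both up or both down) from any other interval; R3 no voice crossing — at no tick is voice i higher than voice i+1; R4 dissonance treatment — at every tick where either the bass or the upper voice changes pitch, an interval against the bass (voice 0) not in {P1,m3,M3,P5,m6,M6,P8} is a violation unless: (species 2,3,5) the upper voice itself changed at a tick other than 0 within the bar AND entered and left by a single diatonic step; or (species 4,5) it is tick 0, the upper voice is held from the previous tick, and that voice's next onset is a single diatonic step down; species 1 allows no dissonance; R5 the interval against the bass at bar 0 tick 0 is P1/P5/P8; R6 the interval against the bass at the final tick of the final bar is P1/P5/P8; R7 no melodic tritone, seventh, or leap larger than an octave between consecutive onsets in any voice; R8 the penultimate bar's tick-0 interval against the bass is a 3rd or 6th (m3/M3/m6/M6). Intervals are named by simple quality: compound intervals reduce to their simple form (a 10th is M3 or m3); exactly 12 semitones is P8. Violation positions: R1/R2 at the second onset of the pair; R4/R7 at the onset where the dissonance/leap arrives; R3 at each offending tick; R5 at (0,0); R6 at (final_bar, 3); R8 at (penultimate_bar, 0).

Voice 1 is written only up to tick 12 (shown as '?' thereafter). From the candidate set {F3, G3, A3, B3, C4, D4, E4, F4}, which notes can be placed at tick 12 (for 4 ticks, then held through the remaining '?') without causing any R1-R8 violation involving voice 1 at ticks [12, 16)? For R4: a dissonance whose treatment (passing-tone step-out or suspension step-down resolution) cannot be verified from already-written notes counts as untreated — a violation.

{A3}

F3: violates R2
G3: violates R4
A3: legal
B3: violates R4
C4: violates R2
D4: violates R3
E4: violates R3,R4
F4: violates R2,R3,R7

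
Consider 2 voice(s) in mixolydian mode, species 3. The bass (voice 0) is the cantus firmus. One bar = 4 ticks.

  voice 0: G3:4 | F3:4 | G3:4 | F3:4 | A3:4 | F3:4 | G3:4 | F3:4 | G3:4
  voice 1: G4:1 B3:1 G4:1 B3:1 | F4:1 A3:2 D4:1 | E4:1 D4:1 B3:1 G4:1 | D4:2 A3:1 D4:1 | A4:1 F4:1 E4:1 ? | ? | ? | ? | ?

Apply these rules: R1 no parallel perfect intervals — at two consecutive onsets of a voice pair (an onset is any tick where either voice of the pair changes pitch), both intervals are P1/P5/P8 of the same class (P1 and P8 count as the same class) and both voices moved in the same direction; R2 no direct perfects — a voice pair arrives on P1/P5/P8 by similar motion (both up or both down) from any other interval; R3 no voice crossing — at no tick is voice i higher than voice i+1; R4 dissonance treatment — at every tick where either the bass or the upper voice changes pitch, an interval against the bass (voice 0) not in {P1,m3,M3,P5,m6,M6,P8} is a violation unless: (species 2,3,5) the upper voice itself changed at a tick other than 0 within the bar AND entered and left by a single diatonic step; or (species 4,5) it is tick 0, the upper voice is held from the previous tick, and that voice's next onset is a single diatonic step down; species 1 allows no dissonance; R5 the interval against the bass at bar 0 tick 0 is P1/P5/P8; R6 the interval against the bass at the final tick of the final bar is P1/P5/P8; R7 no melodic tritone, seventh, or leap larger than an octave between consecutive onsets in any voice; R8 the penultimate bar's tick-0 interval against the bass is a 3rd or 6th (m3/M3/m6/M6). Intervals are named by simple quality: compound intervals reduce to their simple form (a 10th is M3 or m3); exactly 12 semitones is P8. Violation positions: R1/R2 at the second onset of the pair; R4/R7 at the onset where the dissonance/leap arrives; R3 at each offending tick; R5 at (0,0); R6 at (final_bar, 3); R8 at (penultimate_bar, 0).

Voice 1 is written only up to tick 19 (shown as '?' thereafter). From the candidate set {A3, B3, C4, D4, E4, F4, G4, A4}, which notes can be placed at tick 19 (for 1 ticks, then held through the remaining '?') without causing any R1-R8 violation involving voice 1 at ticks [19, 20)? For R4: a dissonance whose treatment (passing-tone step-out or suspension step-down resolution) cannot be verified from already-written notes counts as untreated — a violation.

{A3, A4, C4, E4, F4}

A3: legal
B3: violates R4
C4: legal
D4: violates R4
E4: legal
F4: legal
G4: violates R4
A4: legal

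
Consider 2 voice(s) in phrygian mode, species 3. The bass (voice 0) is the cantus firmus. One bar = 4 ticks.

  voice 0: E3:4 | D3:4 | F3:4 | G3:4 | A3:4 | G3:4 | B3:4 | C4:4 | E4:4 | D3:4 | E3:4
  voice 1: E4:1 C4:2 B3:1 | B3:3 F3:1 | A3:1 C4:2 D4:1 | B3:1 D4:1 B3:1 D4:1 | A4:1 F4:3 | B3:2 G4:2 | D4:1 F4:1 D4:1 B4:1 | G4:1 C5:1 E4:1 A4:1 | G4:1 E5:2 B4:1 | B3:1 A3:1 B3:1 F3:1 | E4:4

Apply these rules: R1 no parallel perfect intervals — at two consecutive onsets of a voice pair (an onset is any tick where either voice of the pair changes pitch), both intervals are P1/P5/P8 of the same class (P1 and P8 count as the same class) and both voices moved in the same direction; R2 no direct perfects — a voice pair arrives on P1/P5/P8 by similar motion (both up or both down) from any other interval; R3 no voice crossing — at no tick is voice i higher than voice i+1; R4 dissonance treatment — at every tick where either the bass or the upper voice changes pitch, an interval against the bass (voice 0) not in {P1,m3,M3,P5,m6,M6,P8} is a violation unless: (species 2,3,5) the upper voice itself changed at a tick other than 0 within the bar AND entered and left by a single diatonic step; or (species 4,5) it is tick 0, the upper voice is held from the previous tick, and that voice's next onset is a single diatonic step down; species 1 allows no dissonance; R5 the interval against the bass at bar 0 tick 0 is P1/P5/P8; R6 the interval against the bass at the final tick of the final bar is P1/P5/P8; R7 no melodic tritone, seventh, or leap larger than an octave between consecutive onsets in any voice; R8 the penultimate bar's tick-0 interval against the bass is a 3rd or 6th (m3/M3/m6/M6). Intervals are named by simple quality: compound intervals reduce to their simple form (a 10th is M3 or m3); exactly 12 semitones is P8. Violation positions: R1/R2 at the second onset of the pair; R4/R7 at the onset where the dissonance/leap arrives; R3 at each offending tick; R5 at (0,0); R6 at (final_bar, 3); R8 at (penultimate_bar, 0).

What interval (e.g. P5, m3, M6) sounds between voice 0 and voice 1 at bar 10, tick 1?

voice 0=E3 voice 1=E4 -> P8

P8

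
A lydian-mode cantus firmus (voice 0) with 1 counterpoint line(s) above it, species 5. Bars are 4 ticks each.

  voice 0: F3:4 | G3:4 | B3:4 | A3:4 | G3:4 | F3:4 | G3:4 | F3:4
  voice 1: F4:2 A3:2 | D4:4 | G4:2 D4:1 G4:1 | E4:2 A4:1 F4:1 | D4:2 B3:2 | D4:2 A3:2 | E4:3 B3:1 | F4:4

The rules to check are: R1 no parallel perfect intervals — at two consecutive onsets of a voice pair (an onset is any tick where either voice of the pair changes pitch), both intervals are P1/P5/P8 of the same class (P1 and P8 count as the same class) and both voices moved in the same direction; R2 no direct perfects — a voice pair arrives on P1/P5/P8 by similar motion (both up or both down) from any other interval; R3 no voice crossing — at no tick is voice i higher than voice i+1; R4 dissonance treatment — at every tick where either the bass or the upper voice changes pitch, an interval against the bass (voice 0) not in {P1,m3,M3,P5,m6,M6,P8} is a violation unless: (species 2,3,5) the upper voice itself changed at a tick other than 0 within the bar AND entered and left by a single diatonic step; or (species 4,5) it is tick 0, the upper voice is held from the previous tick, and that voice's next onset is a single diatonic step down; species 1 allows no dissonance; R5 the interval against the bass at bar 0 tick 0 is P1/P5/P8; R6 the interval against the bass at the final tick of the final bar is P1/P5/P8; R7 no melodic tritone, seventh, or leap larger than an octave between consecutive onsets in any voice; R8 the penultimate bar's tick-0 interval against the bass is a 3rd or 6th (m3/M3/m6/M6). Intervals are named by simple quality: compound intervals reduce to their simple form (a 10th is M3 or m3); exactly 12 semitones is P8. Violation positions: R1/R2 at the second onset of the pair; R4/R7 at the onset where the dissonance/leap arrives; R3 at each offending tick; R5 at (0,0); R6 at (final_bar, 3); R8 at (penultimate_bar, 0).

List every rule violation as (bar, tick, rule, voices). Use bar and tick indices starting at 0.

(1, 0, R2, (0, 1))
(3, 0, R2, (0, 1))
(4, 0, R2, (0, 1))
(7, 0, R7, (1,))

bar 0: v0=F3 v1=F4 downbeat P8
bar 1: v0=G3 v1=D4 downbeat P5
bar 2: v0=B3 v1=G4 downbeat m6
bar 3: v0=A3 v1=E4 downbeat P5
bar 4: v0=G3 v1=D4 downbeat P5
bar 5: v0=F3 v1=D4 downbeat M6
bar 6: v0=G3 v1=E4 downbeat M6
bar 7: v0=F3 v1=F4 downbeat P8
  -> R2 @ bar 1 tick 0 v(0, 1): F3/A3 M3 -> G3/D4 P5 similar
  -> R2 @ bar 3 tick 0 v(0, 1): B3/G4 m6 -> A3/E4 P5 similar
  -> R2 @ bar 4 tick 0 v(0, 1): A3/F4 m6 -> G3/D4 P5 similar
  -> R7 @ bar 7 tick 0 v(1,): B3->F4 leap 6st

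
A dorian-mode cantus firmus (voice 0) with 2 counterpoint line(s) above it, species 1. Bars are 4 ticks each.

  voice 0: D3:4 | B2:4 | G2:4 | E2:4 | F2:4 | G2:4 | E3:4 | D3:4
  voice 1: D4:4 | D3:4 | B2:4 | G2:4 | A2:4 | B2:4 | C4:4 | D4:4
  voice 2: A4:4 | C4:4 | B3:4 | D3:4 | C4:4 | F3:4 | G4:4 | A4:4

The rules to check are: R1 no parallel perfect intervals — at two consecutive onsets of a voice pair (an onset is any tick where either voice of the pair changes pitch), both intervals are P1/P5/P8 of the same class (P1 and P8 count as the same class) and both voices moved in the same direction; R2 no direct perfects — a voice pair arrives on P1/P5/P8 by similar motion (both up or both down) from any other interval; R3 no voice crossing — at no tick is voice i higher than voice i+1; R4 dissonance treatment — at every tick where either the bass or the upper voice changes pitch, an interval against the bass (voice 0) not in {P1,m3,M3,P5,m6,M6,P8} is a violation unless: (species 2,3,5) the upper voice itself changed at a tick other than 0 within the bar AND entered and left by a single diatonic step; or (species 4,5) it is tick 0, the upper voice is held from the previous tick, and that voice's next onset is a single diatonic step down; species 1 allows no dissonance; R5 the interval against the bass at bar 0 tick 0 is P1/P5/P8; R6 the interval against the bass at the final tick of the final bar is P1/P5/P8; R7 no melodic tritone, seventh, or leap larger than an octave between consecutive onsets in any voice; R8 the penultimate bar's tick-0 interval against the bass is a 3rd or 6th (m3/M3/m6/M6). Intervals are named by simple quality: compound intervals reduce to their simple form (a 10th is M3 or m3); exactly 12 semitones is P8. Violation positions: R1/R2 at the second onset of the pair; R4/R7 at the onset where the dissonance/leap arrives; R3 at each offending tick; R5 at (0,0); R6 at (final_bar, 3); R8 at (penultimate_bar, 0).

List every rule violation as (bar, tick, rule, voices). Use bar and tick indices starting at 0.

(1, 0, R4, (0, 2))
(2, 0, R2, (1, 2))
(3, 0, R2, (1, 2))
(3, 0, R4, (0, 2))
(4, 0, R2, (0, 2))
(4, 0, R7, (2,))
(5, 0, R4, (0, 2))
(6, 0, R2, (1, 2))
(6, 0, R7, (1,))
(6, 0, R7, (2,))
(7, 0, R1, (1, 2))

bar 0: v0=D3 v1=D4 v2=A4 downbeat P5
bar 1: v0=B2 v1=D3 v2=C4 downbeat m2
bar 2: v0=G2 v1=B2 v2=B3 downbeat M3
bar 3: v0=E2 v1=G2 v2=D3 downbeat m7
bar 4: v0=F2 v1=A2 v2=C4 downbeat P5
bar 5: v0=G2 v1=B2 v2=F3 downbeat m7
bar 6: v0=E3 v1=C4 v2=G4 downbeat m3
bar 7: v0=D3 v1=D4 v2=A4 downbeat P5
  -> R4 @ bar 1 tick 0 v(0, 2): B2/C4 m2 untreated
  -> R2 @ bar 2 tick 0 v(1, 2): D3/C4 m7 -> B2/B3 P8 similar
  -> R2 @ bar 3 tick 0 v(1, 2): B2/B3 P8 -> G2/D3 P5 similar
  -> R4 @ bar 3 tick 0 v(0, 2): E2/D3 m7 untreated
  -> R2 @ bar 4 tick 0 v(0, 2): E2/D3 m7 -> F2/C4 P5 similar
  -> R7 @ bar 4 tick 0 v(2,): D3->C4 leap 10st
  -> R4 @ bar 5 tick 0 v(0, 2): G2/F3 m7 untreated
  -> R2 @ bar 6 tick 0 v(1, 2): B2/F3 TT -> C4/G4 P5 similar
  -> R7 @ bar 6 tick 0 v(1,): B2->C4 leap 13st
  -> R7 @ bar 6 tick 0 v(2,): F3->G4 leap 14st
  -> R1 @ bar 7 tick 0 v(1, 2): C4/G4 P5 -> D4/A4 P5 similar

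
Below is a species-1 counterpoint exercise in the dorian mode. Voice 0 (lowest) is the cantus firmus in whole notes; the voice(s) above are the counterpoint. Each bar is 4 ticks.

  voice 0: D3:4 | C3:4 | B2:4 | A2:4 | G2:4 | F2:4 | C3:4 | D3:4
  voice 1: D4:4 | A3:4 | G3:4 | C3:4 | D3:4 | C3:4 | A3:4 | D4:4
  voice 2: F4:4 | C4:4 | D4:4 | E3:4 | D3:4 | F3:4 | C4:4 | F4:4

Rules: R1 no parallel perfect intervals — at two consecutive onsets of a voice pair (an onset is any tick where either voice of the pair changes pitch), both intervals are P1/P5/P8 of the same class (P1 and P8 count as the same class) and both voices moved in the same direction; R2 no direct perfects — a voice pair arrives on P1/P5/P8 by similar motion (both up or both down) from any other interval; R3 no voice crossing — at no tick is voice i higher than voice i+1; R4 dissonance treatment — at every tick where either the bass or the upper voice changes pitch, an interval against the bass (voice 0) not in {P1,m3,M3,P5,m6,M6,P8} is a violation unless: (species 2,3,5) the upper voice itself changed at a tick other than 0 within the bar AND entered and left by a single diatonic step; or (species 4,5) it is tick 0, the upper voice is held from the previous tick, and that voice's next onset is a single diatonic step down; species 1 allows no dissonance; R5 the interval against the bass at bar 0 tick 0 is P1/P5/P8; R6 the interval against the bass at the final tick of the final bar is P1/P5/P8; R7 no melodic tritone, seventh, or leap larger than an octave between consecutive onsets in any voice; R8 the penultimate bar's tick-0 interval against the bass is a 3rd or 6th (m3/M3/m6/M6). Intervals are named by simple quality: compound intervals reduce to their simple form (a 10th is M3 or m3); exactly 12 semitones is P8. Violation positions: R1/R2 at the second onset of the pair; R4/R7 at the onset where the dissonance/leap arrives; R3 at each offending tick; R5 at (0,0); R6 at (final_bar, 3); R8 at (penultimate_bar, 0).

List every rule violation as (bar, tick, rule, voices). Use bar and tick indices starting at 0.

(0, 0, R5, (0, 2))
(1, 0, R2, (0, 2))
(3, 0, R2, (0, 2))
(3, 0, R7, (2,))
(4, 0, R1, (0, 2))
(5, 0, R1, (0, 1))
(6, 0, R1, (0, 2))
(6, 0, R8, (0, 2))
(7, 0, R2, (0, 1))
(7, 3, R6, (0, 2))

bar 0: v0=D3 v1=D4 v2=F4 downbeat m3
bar 1: v0=C3 v1=A3 v2=C4 downbeat P8
bar 2: v0=B2 v1=G3 v2=D4 downbeat m3
bar 3: v0=A2 v1=C3 v2=E3 downbeat P5
bar 4: v0=G2 v1=D3 v2=D3 downbeat P5
bar 5: v0=F2 v1=C3 v2=F3 downbeat P8
bar 6: v0=C3 v1=A3 v2=C4 downbeat P8
bar 7: v0=D3 v1=D4 v2=F4 downbeat m3
  -> R5 @ bar 0 tick 0 v(0, 2): opens on m3
  -> R2 @ bar 1 tick 0 v(0, 2): D3/F4 m3 -> C3/C4 P8 similar
  -> R2 @ bar 3 tick 0 v(0, 2): B2/D4 m3 -> A2/E3 P5 similar
  -> R7 @ bar 3 tick 0 v(2,): D4->E3 leap 10st
  -> R1 @ bar 4 tick 0 v(0, 2): A2/E3 P5 -> G2/D3 P5 similar
  -> R1 @ bar 5 tick 0 v(0, 1): G2/D3 P5 -> F2/C3 P5 similar
  -> R1 @ bar 6 tick 0 v(0, 2): F2/F3 P8 -> C3/C4 P8 similar
  -> R8 @ bar 6 tick 0 v(0, 2): penult P8 not 3rd/6th
  -> R2 @ bar 7 tick 0 v(0, 1): C3/A3 M6 -> D3/D4 P8 similar
  -> R6 @ bar 7 tick 3 v(0, 2): closes on m3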